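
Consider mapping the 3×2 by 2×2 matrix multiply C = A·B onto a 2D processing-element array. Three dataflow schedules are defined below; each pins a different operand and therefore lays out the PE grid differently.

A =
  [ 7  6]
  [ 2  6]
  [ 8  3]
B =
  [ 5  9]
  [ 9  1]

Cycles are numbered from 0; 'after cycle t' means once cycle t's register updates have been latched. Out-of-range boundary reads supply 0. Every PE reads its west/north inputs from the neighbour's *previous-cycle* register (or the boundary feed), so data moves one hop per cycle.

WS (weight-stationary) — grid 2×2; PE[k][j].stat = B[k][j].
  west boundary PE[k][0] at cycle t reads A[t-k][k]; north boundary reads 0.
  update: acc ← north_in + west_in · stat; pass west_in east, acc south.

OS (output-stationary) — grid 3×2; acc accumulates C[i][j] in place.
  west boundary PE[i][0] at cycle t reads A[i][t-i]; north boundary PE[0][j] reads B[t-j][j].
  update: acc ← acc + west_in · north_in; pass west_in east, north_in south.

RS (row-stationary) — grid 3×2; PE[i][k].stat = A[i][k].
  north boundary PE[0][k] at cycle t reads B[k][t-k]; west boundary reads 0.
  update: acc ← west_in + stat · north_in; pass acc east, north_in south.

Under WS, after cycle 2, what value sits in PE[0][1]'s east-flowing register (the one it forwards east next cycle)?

register = 2

WS 2×2: PE[0][1] cycle-by-cycle (with neighbour feeds):
  @0  [0,0]  acc 35  |  →7  ↓35
  @0  [0,1]  acc 0  |  →0  ↓0
  @1  [0,0]  acc 10  |  →2  ↓10
  @1  [0,1]  acc 63  |  →7  ↓63
  @2  [0,0]  acc 40  |  →8  ↓40
  @2  [0,1]  acc 18  |  →2  ↓18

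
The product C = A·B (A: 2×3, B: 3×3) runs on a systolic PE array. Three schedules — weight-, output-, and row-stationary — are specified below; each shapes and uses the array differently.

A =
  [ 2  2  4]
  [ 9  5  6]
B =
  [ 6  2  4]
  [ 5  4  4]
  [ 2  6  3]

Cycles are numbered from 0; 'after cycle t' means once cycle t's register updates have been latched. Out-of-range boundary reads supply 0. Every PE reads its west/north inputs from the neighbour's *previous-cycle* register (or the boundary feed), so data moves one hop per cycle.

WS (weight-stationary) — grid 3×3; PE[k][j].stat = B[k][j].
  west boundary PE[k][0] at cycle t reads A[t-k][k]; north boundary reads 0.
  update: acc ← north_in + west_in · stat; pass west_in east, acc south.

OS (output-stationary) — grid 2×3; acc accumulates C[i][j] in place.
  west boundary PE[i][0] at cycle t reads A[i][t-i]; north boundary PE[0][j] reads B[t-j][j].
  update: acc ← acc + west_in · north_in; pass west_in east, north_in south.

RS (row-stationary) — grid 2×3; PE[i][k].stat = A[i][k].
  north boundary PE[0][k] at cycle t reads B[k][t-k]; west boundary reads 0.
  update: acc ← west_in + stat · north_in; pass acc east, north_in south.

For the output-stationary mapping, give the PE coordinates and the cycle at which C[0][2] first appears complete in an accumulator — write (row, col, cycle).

(row, col, cycle) = (0, 2, 4)

OS — PE[0][2] is where C[0][2] collects:
  @0  [0,2]  acc 0  |  →0  ↓0
  @1  [0,2]  acc 0  |  →0  ↓0
  @2  [0,2]  acc 8  |  →2  ↓4
  @3  [0,2]  acc 16  |  →2  ↓4
  @4  [0,2]  acc 28  |  →4  ↓3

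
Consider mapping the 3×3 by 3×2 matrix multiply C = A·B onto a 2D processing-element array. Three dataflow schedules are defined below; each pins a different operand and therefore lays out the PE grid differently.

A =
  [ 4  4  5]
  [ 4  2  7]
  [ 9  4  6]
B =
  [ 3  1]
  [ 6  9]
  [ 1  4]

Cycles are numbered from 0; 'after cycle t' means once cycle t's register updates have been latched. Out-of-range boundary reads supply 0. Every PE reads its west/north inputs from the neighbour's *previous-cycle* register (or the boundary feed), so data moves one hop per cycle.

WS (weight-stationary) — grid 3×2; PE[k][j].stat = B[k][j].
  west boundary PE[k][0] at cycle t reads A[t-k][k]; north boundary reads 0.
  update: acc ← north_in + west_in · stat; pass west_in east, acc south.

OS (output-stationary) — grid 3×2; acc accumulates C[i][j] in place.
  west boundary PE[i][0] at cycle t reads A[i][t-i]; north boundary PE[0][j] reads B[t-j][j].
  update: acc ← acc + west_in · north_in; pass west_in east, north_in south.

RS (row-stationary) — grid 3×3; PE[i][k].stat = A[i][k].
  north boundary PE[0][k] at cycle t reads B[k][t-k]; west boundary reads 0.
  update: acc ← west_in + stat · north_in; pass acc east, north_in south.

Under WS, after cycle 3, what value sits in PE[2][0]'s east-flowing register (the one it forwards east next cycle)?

register = 7

WS (3×2). Following PE[2][0] plus its west/north inputs:
  0: (1,0).acc=0  regs=<0,0>
  0: (2,0).acc=0  regs=<0,0>
  1: (1,0).acc=36  regs=<4,36>
  1: (2,0).acc=0  regs=<0,0>
  2: (1,0).acc=24  regs=<2,24>
  2: (2,0).acc=41  regs=<5,41>
  3: (1,0).acc=51  regs=<4,51>
  3: (2,0).acc=31  regs=<7,31>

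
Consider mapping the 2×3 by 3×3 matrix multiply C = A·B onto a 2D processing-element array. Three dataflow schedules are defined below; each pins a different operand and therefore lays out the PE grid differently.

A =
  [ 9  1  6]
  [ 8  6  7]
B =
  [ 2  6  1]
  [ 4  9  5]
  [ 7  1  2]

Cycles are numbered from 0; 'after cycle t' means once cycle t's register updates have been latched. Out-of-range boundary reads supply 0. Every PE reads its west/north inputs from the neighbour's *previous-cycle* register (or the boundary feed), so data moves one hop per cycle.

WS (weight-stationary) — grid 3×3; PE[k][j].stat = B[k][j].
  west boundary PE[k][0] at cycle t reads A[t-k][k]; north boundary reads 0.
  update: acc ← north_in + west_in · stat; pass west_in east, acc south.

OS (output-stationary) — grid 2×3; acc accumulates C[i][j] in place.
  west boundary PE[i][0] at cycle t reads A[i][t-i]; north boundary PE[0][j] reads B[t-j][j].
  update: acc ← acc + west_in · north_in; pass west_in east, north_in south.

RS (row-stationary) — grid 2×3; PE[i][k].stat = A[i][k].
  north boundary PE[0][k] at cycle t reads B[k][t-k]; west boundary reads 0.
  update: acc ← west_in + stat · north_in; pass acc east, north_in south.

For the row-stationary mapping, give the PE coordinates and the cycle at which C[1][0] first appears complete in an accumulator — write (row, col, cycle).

(row, col, cycle) = (1, 2, 3)

RS: C[1][0] accumulates in PE[1][2]:
  cycle 0: PE[1][2] → acc 0, east 0, south 0
  cycle 1: PE[1][2] → acc 0, east 0, south 0
  cycle 2: PE[1][2] → acc 0, east 0, south 0
  cycle 3: PE[1][2] → acc 89, east 89, south 7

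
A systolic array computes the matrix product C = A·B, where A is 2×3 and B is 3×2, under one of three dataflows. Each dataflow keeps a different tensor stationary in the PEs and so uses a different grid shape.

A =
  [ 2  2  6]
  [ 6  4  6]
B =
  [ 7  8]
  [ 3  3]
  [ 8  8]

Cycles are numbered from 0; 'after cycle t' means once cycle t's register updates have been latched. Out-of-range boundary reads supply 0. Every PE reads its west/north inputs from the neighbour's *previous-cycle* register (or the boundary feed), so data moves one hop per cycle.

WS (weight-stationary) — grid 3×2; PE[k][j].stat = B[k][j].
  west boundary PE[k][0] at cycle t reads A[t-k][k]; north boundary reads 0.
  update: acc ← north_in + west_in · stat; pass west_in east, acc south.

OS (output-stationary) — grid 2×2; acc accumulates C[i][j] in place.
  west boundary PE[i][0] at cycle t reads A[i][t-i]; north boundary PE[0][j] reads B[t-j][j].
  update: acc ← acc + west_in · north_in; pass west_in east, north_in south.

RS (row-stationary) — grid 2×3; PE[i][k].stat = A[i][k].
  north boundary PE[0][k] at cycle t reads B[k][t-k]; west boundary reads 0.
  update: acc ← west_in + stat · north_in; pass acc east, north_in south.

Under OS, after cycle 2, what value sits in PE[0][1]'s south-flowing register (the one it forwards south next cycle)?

register = 3

OS on a 2×2 grid — tracing PE[0][1] and its feeders:
  [0] (0,0) acc=14 (h:2 v:7)
  [0] (0,1) acc=0 (h:0 v:0)
  [1] (0,0) acc=20 (h:2 v:3)
  [1] (0,1) acc=16 (h:2 v:8)
  [2] (0,0) acc=68 (h:6 v:8)
  [2] (0,1) acc=22 (h:2 v:3)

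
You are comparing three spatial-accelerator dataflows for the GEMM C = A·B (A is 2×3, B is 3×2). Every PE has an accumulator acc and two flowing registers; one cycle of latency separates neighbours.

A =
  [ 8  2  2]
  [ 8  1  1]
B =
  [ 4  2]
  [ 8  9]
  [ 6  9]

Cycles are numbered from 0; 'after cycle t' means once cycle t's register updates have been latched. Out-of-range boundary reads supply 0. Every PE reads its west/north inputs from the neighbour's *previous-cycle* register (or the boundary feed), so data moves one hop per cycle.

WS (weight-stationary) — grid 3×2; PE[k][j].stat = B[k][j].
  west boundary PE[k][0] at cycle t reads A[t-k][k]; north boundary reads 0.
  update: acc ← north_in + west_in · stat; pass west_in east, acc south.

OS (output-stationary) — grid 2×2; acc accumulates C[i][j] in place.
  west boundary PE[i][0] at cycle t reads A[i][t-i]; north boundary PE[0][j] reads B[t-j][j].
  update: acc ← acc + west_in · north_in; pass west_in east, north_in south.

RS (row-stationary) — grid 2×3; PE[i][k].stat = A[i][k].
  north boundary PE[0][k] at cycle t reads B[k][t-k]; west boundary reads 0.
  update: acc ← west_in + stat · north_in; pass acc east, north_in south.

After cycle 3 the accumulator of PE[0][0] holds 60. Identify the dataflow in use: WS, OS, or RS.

WS [3×2] PE[0][0] across cycles:
  0: (0,0).acc=32  regs=<8,32>
  1: (0,0).acc=32  regs=<8,32>
  2: (0,0).acc=0  regs=<0,0>
  3: (0,0).acc=0  regs=<0,0>
OS [2×2] PE[0][0] across cycles:
  0: (0,0).acc=32  regs=<8,4>
  1: (0,0).acc=48  regs=<2,8>
  2: (0,0).acc=60  regs=<2,6>
  3: (0,0).acc=60  regs=<0,0>
RS [2×3] PE[0][0] across cycles:
  0: (0,0).acc=32  regs=<32,4>
  1: (0,0).acc=16  regs=<16,2>
  2: (0,0).acc=0  regs=<0,0>
  3: (0,0).acc=0  regs=<0,0>

dataflow = OS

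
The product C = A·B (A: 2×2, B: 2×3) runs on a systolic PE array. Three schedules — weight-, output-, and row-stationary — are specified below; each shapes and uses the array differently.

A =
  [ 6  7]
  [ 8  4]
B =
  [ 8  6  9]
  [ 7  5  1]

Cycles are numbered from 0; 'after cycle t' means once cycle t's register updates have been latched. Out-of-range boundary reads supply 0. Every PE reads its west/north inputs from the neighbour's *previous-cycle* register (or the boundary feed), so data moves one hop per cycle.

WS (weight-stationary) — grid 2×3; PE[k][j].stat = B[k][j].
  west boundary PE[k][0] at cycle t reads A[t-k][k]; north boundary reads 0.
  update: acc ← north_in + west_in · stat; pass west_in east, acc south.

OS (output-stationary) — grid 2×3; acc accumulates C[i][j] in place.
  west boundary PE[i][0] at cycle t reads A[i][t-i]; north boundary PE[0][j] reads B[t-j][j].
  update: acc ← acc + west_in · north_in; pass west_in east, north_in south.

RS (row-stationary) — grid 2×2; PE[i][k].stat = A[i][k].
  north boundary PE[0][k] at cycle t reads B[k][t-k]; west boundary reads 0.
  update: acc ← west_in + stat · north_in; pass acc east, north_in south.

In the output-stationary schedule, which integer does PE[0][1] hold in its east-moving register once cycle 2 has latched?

OS on a 2×3 grid — tracing PE[0][1] and its feeders:
  step 0 · PE0,0: acc=48; fwd→6 fwd↓8
  step 0 · PE0,1: acc=0; fwd→0 fwd↓0
  step 1 · PE0,0: acc=97; fwd→7 fwd↓7
  step 1 · PE0,1: acc=36; fwd→6 fwd↓6
  step 2 · PE0,0: acc=97; fwd→0 fwd↓0
  step 2 · PE0,1: acc=71; fwd→7 fwd↓5

register = 7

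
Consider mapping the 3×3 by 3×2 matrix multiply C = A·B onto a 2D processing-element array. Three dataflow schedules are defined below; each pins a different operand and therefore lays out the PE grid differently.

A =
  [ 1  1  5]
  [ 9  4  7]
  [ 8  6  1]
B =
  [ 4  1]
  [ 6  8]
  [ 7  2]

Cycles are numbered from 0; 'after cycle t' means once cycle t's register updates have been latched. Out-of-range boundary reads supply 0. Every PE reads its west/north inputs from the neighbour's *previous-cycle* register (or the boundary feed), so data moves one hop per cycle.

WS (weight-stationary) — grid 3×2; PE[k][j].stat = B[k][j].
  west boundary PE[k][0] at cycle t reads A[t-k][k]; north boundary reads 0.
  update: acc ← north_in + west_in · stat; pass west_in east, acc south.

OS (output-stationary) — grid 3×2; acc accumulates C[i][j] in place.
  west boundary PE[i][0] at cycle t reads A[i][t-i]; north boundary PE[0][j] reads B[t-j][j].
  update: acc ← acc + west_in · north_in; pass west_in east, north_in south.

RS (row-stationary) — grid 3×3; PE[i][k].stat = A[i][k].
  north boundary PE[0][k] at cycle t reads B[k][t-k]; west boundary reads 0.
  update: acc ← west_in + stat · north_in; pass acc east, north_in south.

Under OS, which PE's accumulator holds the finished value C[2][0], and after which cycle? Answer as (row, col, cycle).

OS: C[2][0] accumulates in PE[2][0]:
  [0] (2,0) acc=0 (h:0 v:0)
  [1] (2,0) acc=0 (h:0 v:0)
  [2] (2,0) acc=32 (h:8 v:4)
  [3] (2,0) acc=68 (h:6 v:6)
  [4] (2,0) acc=75 (h:1 v:7)

(row, col, cycle) = (2, 0, 4)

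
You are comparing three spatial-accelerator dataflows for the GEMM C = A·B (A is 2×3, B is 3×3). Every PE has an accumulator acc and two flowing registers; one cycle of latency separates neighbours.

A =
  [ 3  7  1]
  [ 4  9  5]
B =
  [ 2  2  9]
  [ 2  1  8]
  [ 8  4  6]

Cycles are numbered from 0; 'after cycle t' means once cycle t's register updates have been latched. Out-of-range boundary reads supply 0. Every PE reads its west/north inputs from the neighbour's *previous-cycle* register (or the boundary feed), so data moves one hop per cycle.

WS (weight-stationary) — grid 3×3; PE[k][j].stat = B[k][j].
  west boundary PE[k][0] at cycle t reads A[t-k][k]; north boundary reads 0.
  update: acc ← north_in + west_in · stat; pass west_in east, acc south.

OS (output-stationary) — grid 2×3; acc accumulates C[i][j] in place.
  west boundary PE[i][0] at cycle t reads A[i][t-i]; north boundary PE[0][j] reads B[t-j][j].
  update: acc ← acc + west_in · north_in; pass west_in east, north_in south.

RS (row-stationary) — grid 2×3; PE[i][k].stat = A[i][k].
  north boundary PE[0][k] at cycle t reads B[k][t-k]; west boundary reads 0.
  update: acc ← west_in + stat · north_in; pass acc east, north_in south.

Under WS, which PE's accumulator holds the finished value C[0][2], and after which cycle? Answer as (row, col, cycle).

(row, col, cycle) = (2, 2, 4)

Under WS, C[0][2] lands at PE[2][2]:
  cycle 0: PE[2][2] → acc 0, east 0, south 0
  cycle 1: PE[2][2] → acc 0, east 0, south 0
  cycle 2: PE[2][2] → acc 0, east 0, south 0
  cycle 3: PE[2][2] → acc 0, east 0, south 0
  cycle 4: PE[2][2] → acc 89, east 1, south 89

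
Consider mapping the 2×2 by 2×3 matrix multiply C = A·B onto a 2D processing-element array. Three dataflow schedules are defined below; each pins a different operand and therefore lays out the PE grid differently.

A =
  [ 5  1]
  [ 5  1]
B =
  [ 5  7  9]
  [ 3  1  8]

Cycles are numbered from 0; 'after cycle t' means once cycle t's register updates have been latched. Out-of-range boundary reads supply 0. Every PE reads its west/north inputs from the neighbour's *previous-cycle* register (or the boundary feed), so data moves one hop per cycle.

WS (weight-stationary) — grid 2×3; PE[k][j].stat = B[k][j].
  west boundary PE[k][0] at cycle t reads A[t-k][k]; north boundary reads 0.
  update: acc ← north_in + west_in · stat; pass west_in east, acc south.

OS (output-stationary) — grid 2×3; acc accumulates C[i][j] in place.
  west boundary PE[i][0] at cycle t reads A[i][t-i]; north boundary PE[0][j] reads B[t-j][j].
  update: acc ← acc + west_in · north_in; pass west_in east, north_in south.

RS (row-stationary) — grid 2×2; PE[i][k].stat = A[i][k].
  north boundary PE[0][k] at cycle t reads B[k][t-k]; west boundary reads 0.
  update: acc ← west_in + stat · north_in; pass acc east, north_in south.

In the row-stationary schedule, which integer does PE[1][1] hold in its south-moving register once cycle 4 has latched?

RS on a 2×2 grid — tracing PE[1][1] and its feeders:
  @0  [0,1]  acc 0  |  →0  ↓0
  @0  [1,0]  acc 0  |  →0  ↓0
  @0  [1,1]  acc 0  |  →0  ↓0
  @1  [0,1]  acc 28  |  →28  ↓3
  @1  [1,0]  acc 25  |  →25  ↓5
  @1  [1,1]  acc 0  |  →0  ↓0
  @2  [0,1]  acc 36  |  →36  ↓1
  @2  [1,0]  acc 35  |  →35  ↓7
  @2  [1,1]  acc 28  |  →28  ↓3
  @3  [0,1]  acc 53  |  →53  ↓8
  @3  [1,0]  acc 45  |  →45  ↓9
  @3  [1,1]  acc 36  |  →36  ↓1
  @4  [0,1]  acc 0  |  →0  ↓0
  @4  [1,0]  acc 0  |  →0  ↓0
  @4  [1,1]  acc 53  |  →53  ↓8

register = 8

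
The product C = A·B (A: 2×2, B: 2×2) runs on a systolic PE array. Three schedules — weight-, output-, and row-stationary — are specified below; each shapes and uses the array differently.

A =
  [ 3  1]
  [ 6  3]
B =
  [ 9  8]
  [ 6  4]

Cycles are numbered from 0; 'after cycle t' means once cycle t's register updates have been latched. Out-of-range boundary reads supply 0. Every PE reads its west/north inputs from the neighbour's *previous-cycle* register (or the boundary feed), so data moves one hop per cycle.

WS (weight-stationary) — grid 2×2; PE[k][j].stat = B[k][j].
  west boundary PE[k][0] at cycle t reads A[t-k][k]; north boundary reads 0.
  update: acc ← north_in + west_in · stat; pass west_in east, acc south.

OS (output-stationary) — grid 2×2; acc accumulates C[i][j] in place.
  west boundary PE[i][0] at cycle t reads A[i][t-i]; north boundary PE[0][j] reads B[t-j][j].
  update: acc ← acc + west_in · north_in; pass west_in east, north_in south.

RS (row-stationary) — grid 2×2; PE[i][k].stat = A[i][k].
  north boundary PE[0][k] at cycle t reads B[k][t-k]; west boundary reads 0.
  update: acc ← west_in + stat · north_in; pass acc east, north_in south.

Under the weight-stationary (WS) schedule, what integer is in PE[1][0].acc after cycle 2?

PE[1][0].acc = 72

WS on a 2×2 grid — tracing PE[1][0] and its feeders:
  @0  [0,0]  acc 27  |  →3  ↓27
  @0  [1,0]  acc 0  |  →0  ↓0
  @1  [0,0]  acc 54  |  →6  ↓54
  @1  [1,0]  acc 33  |  →1  ↓33
  @2  [0,0]  acc 0  |  →0  ↓0
  @2  [1,0]  acc 72  |  →3  ↓72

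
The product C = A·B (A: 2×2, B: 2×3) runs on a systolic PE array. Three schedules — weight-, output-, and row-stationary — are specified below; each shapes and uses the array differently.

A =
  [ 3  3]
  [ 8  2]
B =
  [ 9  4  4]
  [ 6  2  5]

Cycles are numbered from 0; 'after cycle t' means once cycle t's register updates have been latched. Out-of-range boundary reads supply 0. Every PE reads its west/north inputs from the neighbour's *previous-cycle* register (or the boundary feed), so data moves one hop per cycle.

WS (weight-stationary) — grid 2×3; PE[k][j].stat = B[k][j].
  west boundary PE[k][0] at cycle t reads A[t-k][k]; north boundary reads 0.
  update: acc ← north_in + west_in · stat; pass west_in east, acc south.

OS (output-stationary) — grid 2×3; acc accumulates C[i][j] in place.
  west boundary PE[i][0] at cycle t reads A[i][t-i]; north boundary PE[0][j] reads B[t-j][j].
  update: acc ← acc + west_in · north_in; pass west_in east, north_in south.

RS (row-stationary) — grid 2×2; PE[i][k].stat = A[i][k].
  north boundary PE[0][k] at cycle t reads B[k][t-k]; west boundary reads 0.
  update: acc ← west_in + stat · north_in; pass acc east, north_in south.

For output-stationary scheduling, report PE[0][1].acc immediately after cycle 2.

PE[0][1].acc = 18

OS 2×3: PE[0][1] cycle-by-cycle (with neighbour feeds):
  after 0 — PE[0][0] acc=27, pass-E 3, pass-S 9
  after 0 — PE[0][1] acc=0, pass-E 0, pass-S 0
  after 1 — PE[0][0] acc=45, pass-E 3, pass-S 6
  after 1 — PE[0][1] acc=12, pass-E 3, pass-S 4
  after 2 — PE[0][0] acc=45, pass-E 0, pass-S 0
  after 2 — PE[0][1] acc=18, pass-E 3, pass-S 2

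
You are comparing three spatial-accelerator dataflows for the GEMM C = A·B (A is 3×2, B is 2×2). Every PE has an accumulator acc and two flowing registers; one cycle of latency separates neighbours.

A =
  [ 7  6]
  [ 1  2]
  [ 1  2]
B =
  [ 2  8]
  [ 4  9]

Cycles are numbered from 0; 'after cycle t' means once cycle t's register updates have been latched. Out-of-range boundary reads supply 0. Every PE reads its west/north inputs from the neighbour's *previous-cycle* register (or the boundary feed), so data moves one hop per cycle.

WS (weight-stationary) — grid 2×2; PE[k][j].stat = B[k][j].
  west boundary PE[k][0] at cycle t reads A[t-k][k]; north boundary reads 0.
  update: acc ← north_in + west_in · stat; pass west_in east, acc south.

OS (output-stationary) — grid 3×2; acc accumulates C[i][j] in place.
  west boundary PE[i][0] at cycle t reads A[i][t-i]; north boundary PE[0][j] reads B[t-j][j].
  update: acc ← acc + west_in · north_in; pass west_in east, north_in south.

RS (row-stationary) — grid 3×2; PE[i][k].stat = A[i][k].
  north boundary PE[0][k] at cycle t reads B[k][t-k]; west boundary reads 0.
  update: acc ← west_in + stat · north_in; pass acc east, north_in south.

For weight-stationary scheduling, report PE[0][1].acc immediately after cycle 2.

PE[0][1].acc = 8

WS (2×2). Following PE[0][1] plus its west/north inputs:
  after 0 — PE[0][0] acc=14, pass-E 7, pass-S 14
  after 0 — PE[0][1] acc=0, pass-E 0, pass-S 0
  after 1 — PE[0][0] acc=2, pass-E 1, pass-S 2
  after 1 — PE[0][1] acc=56, pass-E 7, pass-S 56
  after 2 — PE[0][0] acc=2, pass-E 1, pass-S 2
  after 2 — PE[0][1] acc=8, pass-E 1, pass-S 8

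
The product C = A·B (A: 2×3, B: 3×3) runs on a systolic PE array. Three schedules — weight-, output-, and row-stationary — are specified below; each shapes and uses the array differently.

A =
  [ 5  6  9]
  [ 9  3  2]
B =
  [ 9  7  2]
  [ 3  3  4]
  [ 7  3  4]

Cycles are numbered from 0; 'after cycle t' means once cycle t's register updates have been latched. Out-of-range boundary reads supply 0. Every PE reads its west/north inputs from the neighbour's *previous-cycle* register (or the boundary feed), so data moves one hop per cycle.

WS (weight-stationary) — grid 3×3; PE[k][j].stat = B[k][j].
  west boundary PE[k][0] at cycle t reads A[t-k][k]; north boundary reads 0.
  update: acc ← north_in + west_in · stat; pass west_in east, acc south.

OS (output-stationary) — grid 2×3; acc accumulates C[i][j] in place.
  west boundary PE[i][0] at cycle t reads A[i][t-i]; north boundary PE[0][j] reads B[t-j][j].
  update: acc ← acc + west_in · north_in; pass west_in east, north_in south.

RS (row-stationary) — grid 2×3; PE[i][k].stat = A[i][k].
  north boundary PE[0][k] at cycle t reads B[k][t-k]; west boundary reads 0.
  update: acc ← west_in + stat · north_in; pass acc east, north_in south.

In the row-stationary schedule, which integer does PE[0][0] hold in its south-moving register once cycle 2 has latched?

register = 2

RS on a 2×3 grid — tracing PE[0][0] and its feeders:
  [0] (0,0) acc=45 (h:45 v:9)
  [1] (0,0) acc=35 (h:35 v:7)
  [2] (0,0) acc=10 (h:10 v:2)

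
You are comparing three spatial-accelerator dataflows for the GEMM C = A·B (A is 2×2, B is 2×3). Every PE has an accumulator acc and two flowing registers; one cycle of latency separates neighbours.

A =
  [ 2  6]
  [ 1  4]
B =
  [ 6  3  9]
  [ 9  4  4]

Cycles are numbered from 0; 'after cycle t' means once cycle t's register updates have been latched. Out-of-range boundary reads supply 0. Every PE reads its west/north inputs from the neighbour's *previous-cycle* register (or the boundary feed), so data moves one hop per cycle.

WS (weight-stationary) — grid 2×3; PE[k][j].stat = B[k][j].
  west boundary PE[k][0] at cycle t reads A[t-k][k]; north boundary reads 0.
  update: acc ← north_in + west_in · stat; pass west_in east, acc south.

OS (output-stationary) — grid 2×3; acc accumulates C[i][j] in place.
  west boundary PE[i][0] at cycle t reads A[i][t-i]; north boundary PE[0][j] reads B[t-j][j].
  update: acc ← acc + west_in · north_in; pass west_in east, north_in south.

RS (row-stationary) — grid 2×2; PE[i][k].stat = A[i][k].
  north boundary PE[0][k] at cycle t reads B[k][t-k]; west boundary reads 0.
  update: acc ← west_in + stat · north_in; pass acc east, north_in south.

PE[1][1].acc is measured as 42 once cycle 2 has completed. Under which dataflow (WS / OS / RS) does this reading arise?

WS [2×3] PE[1][1] across cycles:
  step 0 · PE1,1: acc=0; fwd→0 fwd↓0
  step 1 · PE1,1: acc=0; fwd→0 fwd↓0
  step 2 · PE1,1: acc=30; fwd→6 fwd↓30
OS [2×3] PE[1][1] across cycles:
  step 0 · PE1,1: acc=0; fwd→0 fwd↓0
  step 1 · PE1,1: acc=0; fwd→0 fwd↓0
  step 2 · PE1,1: acc=3; fwd→1 fwd↓3
RS [2×2] PE[1][1] across cycles:
  step 0 · PE1,1: acc=0; fwd→0 fwd↓0
  step 1 · PE1,1: acc=0; fwd→0 fwd↓0
  step 2 · PE1,1: acc=42; fwd→42 fwd↓9

dataflow = RS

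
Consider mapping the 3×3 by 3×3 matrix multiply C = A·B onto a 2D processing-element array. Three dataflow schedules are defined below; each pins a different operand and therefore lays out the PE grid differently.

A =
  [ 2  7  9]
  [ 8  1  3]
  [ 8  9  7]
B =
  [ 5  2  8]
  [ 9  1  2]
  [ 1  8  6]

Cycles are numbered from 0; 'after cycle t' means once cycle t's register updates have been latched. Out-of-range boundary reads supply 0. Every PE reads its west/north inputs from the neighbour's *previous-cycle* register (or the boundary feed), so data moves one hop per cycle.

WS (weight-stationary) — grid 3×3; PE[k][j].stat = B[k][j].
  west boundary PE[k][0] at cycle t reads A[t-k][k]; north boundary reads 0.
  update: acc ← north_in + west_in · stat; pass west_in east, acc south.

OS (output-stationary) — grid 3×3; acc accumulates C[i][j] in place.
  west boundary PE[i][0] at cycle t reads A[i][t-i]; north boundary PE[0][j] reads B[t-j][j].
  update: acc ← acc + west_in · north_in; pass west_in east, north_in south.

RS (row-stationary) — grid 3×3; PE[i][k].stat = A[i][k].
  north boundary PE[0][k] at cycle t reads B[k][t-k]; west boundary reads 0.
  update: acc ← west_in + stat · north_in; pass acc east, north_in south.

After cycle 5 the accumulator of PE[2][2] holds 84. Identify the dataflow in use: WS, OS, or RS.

dataflow = WS

Under WS (3×3), PE[2][2]:
  t=0 PE[2][2]: acc=0 h=0 v=0
  t=1 PE[2][2]: acc=0 h=0 v=0
  t=2 PE[2][2]: acc=0 h=0 v=0
  t=3 PE[2][2]: acc=0 h=0 v=0
  t=4 PE[2][2]: acc=84 h=9 v=84
  t=5 PE[2][2]: acc=84 h=3 v=84
Under OS (3×3), PE[2][2]:
  t=0 PE[2][2]: acc=0 h=0 v=0
  t=1 PE[2][2]: acc=0 h=0 v=0
  t=2 PE[2][2]: acc=0 h=0 v=0
  t=3 PE[2][2]: acc=0 h=0 v=0
  t=4 PE[2][2]: acc=64 h=8 v=8
  t=5 PE[2][2]: acc=82 h=9 v=2
Under RS (3×3), PE[2][2]:
  t=0 PE[2][2]: acc=0 h=0 v=0
  t=1 PE[2][2]: acc=0 h=0 v=0
  t=2 PE[2][2]: acc=0 h=0 v=0
  t=3 PE[2][2]: acc=0 h=0 v=0
  t=4 PE[2][2]: acc=128 h=128 v=1
  t=5 PE[2][2]: acc=81 h=81 v=8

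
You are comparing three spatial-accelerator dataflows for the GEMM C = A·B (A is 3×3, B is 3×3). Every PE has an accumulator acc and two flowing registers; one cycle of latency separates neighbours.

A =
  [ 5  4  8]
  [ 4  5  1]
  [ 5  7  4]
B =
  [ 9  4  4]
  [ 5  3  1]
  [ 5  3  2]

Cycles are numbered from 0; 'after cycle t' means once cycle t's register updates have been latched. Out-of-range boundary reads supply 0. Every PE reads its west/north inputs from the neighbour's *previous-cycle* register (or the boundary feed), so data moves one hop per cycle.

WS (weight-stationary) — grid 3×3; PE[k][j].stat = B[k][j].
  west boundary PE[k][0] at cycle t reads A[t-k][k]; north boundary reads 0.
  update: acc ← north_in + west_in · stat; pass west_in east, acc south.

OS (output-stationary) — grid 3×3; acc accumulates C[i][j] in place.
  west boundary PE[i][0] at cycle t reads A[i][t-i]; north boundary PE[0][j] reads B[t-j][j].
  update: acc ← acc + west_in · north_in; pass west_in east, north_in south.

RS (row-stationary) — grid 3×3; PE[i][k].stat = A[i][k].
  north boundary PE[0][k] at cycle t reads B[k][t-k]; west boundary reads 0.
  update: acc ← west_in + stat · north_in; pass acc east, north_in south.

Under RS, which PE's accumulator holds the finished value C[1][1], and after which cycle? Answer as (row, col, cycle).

RS: C[1][1] accumulates in PE[1][2]:
  0: (1,2).acc=0  regs=<0,0>
  1: (1,2).acc=0  regs=<0,0>
  2: (1,2).acc=0  regs=<0,0>
  3: (1,2).acc=66  regs=<66,5>
  4: (1,2).acc=34  regs=<34,3>

(row, col, cycle) = (1, 2, 4)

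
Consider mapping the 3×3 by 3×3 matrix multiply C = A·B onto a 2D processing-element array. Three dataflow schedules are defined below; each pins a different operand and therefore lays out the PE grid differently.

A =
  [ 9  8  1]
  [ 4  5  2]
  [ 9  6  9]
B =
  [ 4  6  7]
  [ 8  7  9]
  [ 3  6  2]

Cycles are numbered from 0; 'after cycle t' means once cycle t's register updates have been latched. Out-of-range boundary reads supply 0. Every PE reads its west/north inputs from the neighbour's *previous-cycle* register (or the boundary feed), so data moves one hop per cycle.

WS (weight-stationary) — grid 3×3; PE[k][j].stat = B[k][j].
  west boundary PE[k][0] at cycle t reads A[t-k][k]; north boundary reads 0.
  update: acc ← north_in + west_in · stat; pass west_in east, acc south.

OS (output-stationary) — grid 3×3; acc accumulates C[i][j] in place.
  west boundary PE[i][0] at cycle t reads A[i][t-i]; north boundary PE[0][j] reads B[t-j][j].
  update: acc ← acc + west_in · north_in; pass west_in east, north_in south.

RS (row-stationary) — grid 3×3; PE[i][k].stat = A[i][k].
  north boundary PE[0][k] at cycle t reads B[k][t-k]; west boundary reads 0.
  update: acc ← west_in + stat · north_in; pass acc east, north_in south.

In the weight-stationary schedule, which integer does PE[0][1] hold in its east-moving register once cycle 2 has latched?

WS 3×3: PE[0][1] cycle-by-cycle (with neighbour feeds):
  after 0 — PE[0][0] acc=36, pass-E 9, pass-S 36
  after 0 — PE[0][1] acc=0, pass-E 0, pass-S 0
  after 1 — PE[0][0] acc=16, pass-E 4, pass-S 16
  after 1 — PE[0][1] acc=54, pass-E 9, pass-S 54
  after 2 — PE[0][0] acc=36, pass-E 9, pass-S 36
  after 2 — PE[0][1] acc=24, pass-E 4, pass-S 24

register = 4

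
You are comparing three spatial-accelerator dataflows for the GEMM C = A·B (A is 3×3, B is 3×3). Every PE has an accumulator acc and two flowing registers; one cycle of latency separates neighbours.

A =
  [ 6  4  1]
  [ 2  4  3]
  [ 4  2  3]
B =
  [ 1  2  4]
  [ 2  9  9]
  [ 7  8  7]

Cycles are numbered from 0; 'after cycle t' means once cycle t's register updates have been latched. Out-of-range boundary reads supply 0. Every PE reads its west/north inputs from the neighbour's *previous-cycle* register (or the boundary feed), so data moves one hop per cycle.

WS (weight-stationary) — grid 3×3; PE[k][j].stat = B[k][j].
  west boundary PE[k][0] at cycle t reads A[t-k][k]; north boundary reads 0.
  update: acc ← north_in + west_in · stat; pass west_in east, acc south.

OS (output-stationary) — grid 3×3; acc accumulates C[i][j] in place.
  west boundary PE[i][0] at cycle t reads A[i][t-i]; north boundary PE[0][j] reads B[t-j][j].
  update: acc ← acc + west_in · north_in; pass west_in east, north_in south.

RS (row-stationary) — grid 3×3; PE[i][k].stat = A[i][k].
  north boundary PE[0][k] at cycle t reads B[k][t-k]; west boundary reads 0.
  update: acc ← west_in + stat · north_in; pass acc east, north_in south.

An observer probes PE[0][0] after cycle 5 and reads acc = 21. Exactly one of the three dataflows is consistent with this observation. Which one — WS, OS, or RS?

dataflow = OS

WS [3×3] PE[0][0] across cycles:
  c0 r0c0: 6 / 6 / 6
  c1 r0c0: 2 / 2 / 2
  c2 r0c0: 4 / 4 / 4
  c3 r0c0: 0 / 0 / 0
  c4 r0c0: 0 / 0 / 0
  c5 r0c0: 0 / 0 / 0
OS [3×3] PE[0][0] across cycles:
  c0 r0c0: 6 / 6 / 1
  c1 r0c0: 14 / 4 / 2
  c2 r0c0: 21 / 1 / 7
  c3 r0c0: 21 / 0 / 0
  c4 r0c0: 21 / 0 / 0
  c5 r0c0: 21 / 0 / 0
RS [3×3] PE[0][0] across cycles:
  c0 r0c0: 6 / 6 / 1
  c1 r0c0: 12 / 12 / 2
  c2 r0c0: 24 / 24 / 4
  c3 r0c0: 0 / 0 / 0
  c4 r0c0: 0 / 0 / 0
  c5 r0c0: 0 / 0 / 0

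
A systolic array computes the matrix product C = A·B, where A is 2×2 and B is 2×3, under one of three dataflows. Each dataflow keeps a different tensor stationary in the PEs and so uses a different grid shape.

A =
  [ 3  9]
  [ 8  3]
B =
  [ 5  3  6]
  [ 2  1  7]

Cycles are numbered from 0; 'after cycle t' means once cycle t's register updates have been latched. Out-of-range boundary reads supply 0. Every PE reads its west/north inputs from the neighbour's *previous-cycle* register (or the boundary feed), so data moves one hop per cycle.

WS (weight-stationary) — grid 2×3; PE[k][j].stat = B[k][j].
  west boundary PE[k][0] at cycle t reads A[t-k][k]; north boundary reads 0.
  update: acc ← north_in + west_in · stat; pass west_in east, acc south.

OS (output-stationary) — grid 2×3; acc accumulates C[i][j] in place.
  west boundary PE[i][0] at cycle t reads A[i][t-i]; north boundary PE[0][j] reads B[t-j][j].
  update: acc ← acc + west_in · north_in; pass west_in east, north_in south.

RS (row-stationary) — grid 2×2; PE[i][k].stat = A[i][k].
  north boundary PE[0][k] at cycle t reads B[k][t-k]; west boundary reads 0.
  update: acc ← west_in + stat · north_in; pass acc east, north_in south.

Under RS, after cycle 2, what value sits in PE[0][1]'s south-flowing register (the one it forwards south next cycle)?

register = 1

Tracing RS — 2×2 array, target PE[0][1]:
  step 0 · PE0,0: acc=15; fwd→15 fwd↓5
  step 0 · PE0,1: acc=0; fwd→0 fwd↓0
  step 1 · PE0,0: acc=9; fwd→9 fwd↓3
  step 1 · PE0,1: acc=33; fwd→33 fwd↓2
  step 2 · PE0,0: acc=18; fwd→18 fwd↓6
  step 2 · PE0,1: acc=18; fwd→18 fwd↓1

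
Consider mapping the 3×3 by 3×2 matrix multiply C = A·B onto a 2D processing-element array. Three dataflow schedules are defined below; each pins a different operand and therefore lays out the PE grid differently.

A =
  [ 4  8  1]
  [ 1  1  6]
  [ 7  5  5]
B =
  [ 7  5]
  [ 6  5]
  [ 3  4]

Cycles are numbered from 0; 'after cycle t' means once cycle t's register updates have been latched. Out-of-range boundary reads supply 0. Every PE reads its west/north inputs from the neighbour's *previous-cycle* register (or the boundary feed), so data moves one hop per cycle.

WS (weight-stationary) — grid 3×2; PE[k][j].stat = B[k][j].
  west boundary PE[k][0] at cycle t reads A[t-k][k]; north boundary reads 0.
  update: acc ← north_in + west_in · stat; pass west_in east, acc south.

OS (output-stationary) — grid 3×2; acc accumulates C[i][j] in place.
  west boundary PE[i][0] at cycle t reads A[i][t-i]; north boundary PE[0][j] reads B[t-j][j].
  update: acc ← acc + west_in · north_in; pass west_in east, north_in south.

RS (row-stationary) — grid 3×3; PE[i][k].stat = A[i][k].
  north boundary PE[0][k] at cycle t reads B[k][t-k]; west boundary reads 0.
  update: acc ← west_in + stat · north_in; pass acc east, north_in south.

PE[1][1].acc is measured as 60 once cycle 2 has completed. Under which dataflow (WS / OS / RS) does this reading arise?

WS (3×2 grid), PE[1][1]:
  step 0 · PE1,1: acc=0; fwd→0 fwd↓0
  step 1 · PE1,1: acc=0; fwd→0 fwd↓0
  step 2 · PE1,1: acc=60; fwd→8 fwd↓60
OS (3×2 grid), PE[1][1]:
  step 0 · PE1,1: acc=0; fwd→0 fwd↓0
  step 1 · PE1,1: acc=0; fwd→0 fwd↓0
  step 2 · PE1,1: acc=5; fwd→1 fwd↓5
RS (3×3 grid), PE[1][1]:
  step 0 · PE1,1: acc=0; fwd→0 fwd↓0
  step 1 · PE1,1: acc=0; fwd→0 fwd↓0
  step 2 · PE1,1: acc=13; fwd→13 fwd↓6

dataflow = WS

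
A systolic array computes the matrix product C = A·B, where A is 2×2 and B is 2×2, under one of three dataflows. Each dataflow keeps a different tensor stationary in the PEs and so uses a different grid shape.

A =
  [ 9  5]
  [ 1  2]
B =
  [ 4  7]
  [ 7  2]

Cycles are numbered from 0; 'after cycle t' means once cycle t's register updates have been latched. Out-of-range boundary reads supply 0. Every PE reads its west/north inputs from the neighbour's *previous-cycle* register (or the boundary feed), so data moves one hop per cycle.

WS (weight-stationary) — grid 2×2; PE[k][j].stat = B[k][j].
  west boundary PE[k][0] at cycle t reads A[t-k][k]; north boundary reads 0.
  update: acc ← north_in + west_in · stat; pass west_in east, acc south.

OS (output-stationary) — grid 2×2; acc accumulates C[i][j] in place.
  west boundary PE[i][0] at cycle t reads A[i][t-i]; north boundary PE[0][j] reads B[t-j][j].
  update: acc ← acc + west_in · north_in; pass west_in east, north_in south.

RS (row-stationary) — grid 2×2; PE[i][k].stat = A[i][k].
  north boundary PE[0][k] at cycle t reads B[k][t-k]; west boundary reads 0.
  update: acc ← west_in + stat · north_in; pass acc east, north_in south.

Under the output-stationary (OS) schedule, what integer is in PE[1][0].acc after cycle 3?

OS 2×2: PE[1][0] cycle-by-cycle (with neighbour feeds):
  t=0 PE[0][0]: acc=36 h=9 v=4
  t=0 PE[1][0]: acc=0 h=0 v=0
  t=1 PE[0][0]: acc=71 h=5 v=7
  t=1 PE[1][0]: acc=4 h=1 v=4
  t=2 PE[0][0]: acc=71 h=0 v=0
  t=2 PE[1][0]: acc=18 h=2 v=7
  t=3 PE[0][0]: acc=71 h=0 v=0
  t=3 PE[1][0]: acc=18 h=0 v=0

PE[1][0].acc = 18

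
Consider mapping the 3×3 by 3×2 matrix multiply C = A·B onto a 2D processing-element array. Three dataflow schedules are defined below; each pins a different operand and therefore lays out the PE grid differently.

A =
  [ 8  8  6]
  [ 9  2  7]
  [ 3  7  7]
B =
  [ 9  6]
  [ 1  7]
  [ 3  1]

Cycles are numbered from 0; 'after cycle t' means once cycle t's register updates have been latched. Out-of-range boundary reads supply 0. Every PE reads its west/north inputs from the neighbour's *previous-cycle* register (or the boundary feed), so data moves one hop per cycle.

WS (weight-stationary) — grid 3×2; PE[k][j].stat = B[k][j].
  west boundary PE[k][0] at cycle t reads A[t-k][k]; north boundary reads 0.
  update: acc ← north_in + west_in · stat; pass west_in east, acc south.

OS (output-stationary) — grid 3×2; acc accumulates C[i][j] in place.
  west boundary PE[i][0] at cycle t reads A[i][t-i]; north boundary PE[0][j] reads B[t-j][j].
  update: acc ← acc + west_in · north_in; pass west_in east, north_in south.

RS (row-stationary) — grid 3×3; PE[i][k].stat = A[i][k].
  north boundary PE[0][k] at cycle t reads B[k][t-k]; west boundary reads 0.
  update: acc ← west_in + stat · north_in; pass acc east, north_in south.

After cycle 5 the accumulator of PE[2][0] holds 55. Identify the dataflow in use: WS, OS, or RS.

Under WS (3×2), PE[2][0]:
  t=0 PE[2][0]: acc=0 h=0 v=0
  t=1 PE[2][0]: acc=0 h=0 v=0
  t=2 PE[2][0]: acc=98 h=6 v=98
  t=3 PE[2][0]: acc=104 h=7 v=104
  t=4 PE[2][0]: acc=55 h=7 v=55
  t=5 PE[2][0]: acc=0 h=0 v=0
Under OS (3×2), PE[2][0]:
  t=0 PE[2][0]: acc=0 h=0 v=0
  t=1 PE[2][0]: acc=0 h=0 v=0
  t=2 PE[2][0]: acc=27 h=3 v=9
  t=3 PE[2][0]: acc=34 h=7 v=1
  t=4 PE[2][0]: acc=55 h=7 v=3
  t=5 PE[2][0]: acc=55 h=0 v=0
Under RS (3×3), PE[2][0]:
  t=0 PE[2][0]: acc=0 h=0 v=0
  t=1 PE[2][0]: acc=0 h=0 v=0
  t=2 PE[2][0]: acc=27 h=27 v=9
  t=3 PE[2][0]: acc=18 h=18 v=6
  t=4 PE[2][0]: acc=0 h=0 v=0
  t=5 PE[2][0]: acc=0 h=0 v=0

dataflow = OS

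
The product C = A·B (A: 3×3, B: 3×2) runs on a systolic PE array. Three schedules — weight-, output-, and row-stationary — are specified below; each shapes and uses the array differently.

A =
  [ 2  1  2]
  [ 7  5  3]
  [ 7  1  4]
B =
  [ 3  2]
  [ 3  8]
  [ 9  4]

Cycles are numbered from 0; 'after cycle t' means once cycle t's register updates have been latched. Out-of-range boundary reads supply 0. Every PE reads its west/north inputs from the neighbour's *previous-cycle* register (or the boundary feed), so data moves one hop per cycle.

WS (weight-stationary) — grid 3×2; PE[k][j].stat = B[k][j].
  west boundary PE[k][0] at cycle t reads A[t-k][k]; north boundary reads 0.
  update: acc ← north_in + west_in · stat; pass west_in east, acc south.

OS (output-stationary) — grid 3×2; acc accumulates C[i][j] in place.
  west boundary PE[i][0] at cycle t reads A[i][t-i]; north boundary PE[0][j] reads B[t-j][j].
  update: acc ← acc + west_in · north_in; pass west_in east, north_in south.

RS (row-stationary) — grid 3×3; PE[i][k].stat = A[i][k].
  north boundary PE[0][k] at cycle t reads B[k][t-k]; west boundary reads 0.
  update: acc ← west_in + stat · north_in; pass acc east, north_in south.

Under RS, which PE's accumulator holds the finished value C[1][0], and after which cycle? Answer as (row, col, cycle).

(row, col, cycle) = (1, 2, 3)

RS — PE[1][2] is where C[1][0] collects:
  c0 r1c2: 0 / 0 / 0
  c1 r1c2: 0 / 0 / 0
  c2 r1c2: 0 / 0 / 0
  c3 r1c2: 63 / 63 / 9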